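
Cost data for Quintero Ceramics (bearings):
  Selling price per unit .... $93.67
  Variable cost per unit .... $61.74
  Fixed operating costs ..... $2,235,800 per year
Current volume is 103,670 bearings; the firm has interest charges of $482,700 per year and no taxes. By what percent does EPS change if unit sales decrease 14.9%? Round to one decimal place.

At 103,670 units, contribution = 103,670 × $31.93 = $3,310,183.10.
EBIT = $3,310,183.10 − $2,235,800 = $1,074,383.10.
After interest of $482,700.00, pre-tax earnings = $591,683.10.
Degree of combined leverage = contribution ÷ (EBIT − I) = $3,310,183.10 ÷ $591,683.10 = 5.5945.
%ΔEPS = DCL × %ΔSales = 5.5945 × -14.9% = -83.4%.

-83.4%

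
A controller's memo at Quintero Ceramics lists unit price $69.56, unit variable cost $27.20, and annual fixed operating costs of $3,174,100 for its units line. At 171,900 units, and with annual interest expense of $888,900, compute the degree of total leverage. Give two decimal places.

2.26

Contribution at this volume is 171,900 × $42.36 = $7,281,684.00.
Operating income = contribution − fixed costs = $7,281,684.00 − $3,174,100 = $4,107,584.00. Interest = $888,900.00, so EBIT − I = $3,218,684.00.
DCL = contribution ÷ (EBIT − I) = $7,281,684.00 ÷ $3,218,684.00 = 2.2623.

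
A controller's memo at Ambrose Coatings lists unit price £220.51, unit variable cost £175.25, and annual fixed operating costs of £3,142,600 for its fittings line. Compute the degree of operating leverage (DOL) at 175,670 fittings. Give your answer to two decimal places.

1.65

Total contribution margin = 175,670 × £45.26 = £7,950,824.20.
Operating income = contribution − fixed costs = £7,950,824.20 − £3,142,600 = £4,808,224.20.
So DOL = total CM / EBIT = £7,950,824.20 / £4,808,224.20 = 1.6536.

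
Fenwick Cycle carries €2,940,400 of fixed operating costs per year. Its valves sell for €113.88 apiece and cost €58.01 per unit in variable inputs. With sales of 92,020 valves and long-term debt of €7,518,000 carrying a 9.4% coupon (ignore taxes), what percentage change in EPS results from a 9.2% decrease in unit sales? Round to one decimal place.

Total contribution margin = 92,020 × €55.87 = €5,141,157.40.
Operating income = contribution − fixed costs = €5,141,157.40 − €2,940,400 = €2,200,757.40.
After interest of €706,692.00, pre-tax earnings = €1,494,065.40.
Degree of combined leverage = contribution ÷ (EBIT − I) = €5,141,157.40 ÷ €1,494,065.40 = 3.4411.
%ΔEPS = DCL × %ΔSales = 3.4411 × -9.2% = -31.7%.

-31.7%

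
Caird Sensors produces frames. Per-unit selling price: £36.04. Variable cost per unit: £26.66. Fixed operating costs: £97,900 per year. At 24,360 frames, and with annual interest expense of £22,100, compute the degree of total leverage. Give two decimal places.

Total contribution margin = 24,360 × £9.38 = £228,496.80.
EBIT = £228,496.80 − £97,900 = £130,596.80. Interest = £22,100.00.
DOL = £228,496.80 ÷ £130,596.80 = 1.7496; DFL = £130,596.80 ÷ £108,496.80 = 1.2037.
Combined leverage = 1.7496 × 1.2037 = 2.1060.

2.11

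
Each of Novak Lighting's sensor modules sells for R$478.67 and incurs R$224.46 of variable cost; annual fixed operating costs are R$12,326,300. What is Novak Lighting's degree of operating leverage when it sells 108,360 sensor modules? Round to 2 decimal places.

At 108,360 units, contribution = 108,360 × R$254.21 = R$27,546,195.60.
Subtracting fixed costs: EBIT = R$27,546,195.60 − R$12,326,300 = R$15,219,895.60.
DOL = contribution ÷ EBIT = R$27,546,195.60 ÷ R$15,219,895.60 = 1.8099.

1.81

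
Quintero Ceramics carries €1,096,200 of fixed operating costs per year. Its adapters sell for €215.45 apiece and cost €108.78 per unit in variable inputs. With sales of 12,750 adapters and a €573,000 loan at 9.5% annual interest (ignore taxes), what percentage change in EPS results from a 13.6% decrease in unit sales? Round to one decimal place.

Total contribution margin = 12,750 × €106.67 = €1,360,042.50.
EBIT = €1,360,042.50 − €1,096,200 = €263,842.50.
Interest = €54,435.00, so EBIT − I = €209,407.50.
Degree of combined leverage = contribution ÷ (EBIT − I) = €1,360,042.50 ÷ €209,407.50 = 6.4947.
EPS therefore changes by 6.4947 × (-13.6%) = -88.3%.

-88.3%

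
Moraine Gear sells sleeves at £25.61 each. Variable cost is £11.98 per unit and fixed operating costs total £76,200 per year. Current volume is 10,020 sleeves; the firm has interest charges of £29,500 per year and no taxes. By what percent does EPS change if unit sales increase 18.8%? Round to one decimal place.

+83.2%

Total contribution margin = 10,020 × £13.63 = £136,572.60.
Operating income = contribution − fixed costs = £136,572.60 − £76,200 = £60,372.60.
After interest of £29,500.00, pre-tax earnings = £30,872.60.
DCL = total CM / (EBIT − I) = £136,572.60 / £30,872.60 = 4.4237.
EPS therefore changes by 4.4237 × (+18.8%) = +83.2%.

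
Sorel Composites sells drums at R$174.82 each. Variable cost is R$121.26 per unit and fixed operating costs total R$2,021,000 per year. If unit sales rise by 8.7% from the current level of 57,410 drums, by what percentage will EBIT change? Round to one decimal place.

At 57,410 units, contribution = 57,410 × R$53.56 = R$3,074,879.60.
EBIT = R$3,074,879.60 − R$2,021,000 = R$1,053,879.60.
Degree of operating leverage = R$3,074,879.60 / R$1,053,879.60 = 2.9177.
Operating income changes by 2.9177 × +8.7% = +25.4%.

+25.4%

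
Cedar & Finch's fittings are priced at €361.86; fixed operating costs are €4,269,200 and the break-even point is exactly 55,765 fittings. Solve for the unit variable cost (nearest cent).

Contribution per unit must be FC / Q = €4,269,200 / 55,765 = €76.5570.
Hence VC = price − CM = €361.86 − €76.5570 = €285.30.

€285.30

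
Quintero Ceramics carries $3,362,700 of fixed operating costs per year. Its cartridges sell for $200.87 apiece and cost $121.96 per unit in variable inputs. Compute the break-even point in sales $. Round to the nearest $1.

$8,559,949

CM per unit = $200.87 − $121.96 = $78.91; CM ratio = $78.91 / $200.87 = 0.3928.
Break-even revenue = fixed costs × price ÷ CM = $3,362,700 × $200.87 ÷ $78.91 = $8,559,949.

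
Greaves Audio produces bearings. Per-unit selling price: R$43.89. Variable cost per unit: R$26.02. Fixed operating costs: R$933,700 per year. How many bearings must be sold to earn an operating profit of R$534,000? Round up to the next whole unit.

Contribution margin per unit = R$43.89 − R$26.02 = R$17.87.
Need Q such that Q × R$17.87 − R$933,700 = R$534,000, i.e. Q = R$1,467,700 / R$17.87 = 82,132.06 → 82,133.

82,133 bearings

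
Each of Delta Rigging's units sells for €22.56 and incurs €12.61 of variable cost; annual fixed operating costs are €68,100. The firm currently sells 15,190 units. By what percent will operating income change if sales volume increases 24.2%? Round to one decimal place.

+44.0%

Contribution at this volume is 15,190 × €9.95 = €151,140.50.
Subtracting fixed costs: EBIT = €151,140.50 − €68,100 = €83,040.50.
So DOL = total CM / EBIT = €151,140.50 / €83,040.50 = 1.8201.
So EBIT moves 1.8201 × (+24.2%) = +44.0%.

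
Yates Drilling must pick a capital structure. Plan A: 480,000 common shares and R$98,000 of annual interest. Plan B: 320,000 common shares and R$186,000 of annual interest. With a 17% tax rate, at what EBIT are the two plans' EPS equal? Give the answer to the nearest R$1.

R$362,000

At indifference, (EBIT − 98,000)(1 − t)/480,000 = (EBIT − 186,000)(1 − t)/320,000.
The (1 − t) factor cancels: (EBIT − 98,000) × 320,000 = (EBIT − 186,000) × 480,000.
EBIT × (480,000 − 320,000) = 186,000 × 480,000 − 98,000 × 320,000 = 57,920,000,000, so EBIT = 57,920,000,000 ÷ 160,000 = 362,000.00.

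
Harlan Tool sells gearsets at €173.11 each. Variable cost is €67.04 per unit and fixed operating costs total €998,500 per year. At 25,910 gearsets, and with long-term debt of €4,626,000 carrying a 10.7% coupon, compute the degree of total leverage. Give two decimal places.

Contribution at this volume is 25,910 × €106.07 = €2,748,273.70.
EBIT = €2,748,273.70 − €998,500 = €1,749,773.70. Interest = €494,982.00.
DOL = €2,748,273.70 ÷ €1,749,773.70 = 1.5706; DFL = €1,749,773.70 ÷ €1,254,791.70 = 1.3945.
DCL = DOL × DFL = 1.5706 × 1.3945 = 2.1902.

2.19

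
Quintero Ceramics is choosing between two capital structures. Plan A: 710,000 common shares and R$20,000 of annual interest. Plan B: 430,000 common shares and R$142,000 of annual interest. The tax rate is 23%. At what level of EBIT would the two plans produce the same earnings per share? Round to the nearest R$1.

R$329,357

At indifference, (EBIT − 20,000)(1 − t)/710,000 = (EBIT − 142,000)(1 − t)/430,000.
Cancelling (1 − t) and cross-multiplying: 430,000·(EBIT − 20,000) = 710,000·(EBIT − 142,000).
Solving, EBIT = (142,000·710,000 − 20,000·430,000) / (710,000 − 430,000) = 92,220,000,000 / 280,000 = 329,357.14.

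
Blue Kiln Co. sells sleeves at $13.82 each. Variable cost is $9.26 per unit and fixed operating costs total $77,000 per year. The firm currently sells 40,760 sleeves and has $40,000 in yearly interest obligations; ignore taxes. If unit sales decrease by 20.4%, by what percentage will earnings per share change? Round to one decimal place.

Contribution at this volume is 40,760 × $4.56 = $185,865.60.
EBIT = $185,865.60 − $77,000 = $108,865.60.
After interest of $40,000.00, pre-tax earnings = $68,865.60.
Degree of combined leverage = contribution ÷ (EBIT − I) = $185,865.60 ÷ $68,865.60 = 2.6990.
EPS therefore changes by 2.6990 × (-20.4%) = -55.1%.

-55.1%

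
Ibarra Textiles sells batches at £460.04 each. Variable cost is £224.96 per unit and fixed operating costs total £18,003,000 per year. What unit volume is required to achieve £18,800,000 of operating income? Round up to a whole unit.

Unit CM = price − variable cost = £460.04 − £224.96 = £235.08.
Need Q such that Q × £235.08 − £18,003,000 = £18,800,000, i.e. Q = £36,803,000 / £235.08 = 156,555.22 → 156,556.

156,556 batches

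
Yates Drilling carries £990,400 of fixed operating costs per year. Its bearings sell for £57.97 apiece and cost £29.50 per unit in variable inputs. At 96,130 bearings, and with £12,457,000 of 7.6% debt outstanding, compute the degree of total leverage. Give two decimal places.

At 96,130 units, contribution = 96,130 × £28.47 = £2,736,821.10.
Operating income = contribution − fixed costs = £2,736,821.10 − £990,400 = £1,746,421.10. Interest = £946,732.00, so EBIT − I = £799,689.10.
DCL = contribution ÷ (EBIT − I) = £2,736,821.10 ÷ £799,689.10 = 3.4224.

3.42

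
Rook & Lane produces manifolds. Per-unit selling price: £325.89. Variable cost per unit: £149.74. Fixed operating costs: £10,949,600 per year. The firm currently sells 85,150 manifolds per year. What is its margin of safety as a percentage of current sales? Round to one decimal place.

27.0%

Unit CM = price − variable cost = £325.89 − £149.74 = £176.15. Break-even units = £10,949,600 ÷ £176.15 = 62,160.66; break-even revenue = 62,160.66 × £325.89 = £20,257,537.01.
Actual sales revenue = 85,150 × £325.89 = £27,749,533.50.
Margin of safety = (£27,749,533.50 − £20,257,537.01) ÷ £27,749,533.50 = 27.0%.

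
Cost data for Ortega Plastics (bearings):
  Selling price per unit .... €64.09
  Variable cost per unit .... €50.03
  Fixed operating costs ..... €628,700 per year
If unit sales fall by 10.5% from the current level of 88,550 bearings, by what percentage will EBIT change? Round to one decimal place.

-21.2%

Total contribution margin = 88,550 × €14.06 = €1,245,013.00.
EBIT = €1,245,013.00 − €628,700 = €616,313.00.
Degree of operating leverage = €1,245,013.00 / €616,313.00 = 2.0201.
So EBIT moves 2.0201 × (-10.5%) = -21.2%.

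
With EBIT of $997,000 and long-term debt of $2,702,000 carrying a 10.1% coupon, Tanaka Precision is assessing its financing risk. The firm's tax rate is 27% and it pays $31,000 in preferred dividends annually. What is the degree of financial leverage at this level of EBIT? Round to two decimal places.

Annual interest charges come to $272,902.00.
Pre-tax preferred-dividend burden = $31,000 ÷ (1 − 0.27) = $42,465.75.
DFL = EBIT ÷ [EBIT − I − D_p/(1−t)] = $997,000 ÷ [$997,000 − $272,902.00 − $42,465.75] = $997,000 ÷ $681,632.25 = 1.4627.

1.46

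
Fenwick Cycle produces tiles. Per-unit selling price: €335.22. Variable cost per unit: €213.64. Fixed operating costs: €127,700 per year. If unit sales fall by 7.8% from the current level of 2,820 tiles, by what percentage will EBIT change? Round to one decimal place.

Contribution at this volume is 2,820 × €121.58 = €342,855.60.
Operating income = contribution − fixed costs = €342,855.60 − €127,700 = €215,155.60.
So DOL = total CM / EBIT = €342,855.60 / €215,155.60 = 1.5935.
So EBIT moves 1.5935 × (-7.8%) = -12.4%.

-12.4%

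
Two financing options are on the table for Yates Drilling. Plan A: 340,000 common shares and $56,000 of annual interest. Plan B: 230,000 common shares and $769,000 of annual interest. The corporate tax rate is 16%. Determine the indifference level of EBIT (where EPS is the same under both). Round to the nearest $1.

At indifference, (EBIT − 56,000)(1 − t)/340,000 = (EBIT − 769,000)(1 − t)/230,000.
The (1 − t) factor cancels: (EBIT − 56,000) × 230,000 = (EBIT − 769,000) × 340,000.
EBIT × (340,000 − 230,000) = 769,000 × 340,000 − 56,000 × 230,000 = 248,580,000,000, so EBIT = 248,580,000,000 ÷ 110,000 = 2,259,818.18.

$2,259,818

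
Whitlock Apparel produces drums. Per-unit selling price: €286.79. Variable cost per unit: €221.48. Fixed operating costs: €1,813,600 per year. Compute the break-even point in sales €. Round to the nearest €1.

CM per unit = €286.79 − €221.48 = €65.31; CM ratio = €65.31 / €286.79 = 0.2277.
Break-even revenue = fixed costs × price ÷ CM = €1,813,600 × €286.79 ÷ €65.31 = €7,963,901.

€7,963,901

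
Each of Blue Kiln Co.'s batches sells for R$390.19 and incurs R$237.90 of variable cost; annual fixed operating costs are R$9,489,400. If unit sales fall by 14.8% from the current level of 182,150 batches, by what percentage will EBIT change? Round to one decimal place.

Total contribution margin = 182,150 × R$152.29 = R$27,739,623.50.
EBIT = R$27,739,623.50 − R$9,489,400 = R$18,250,223.50.
DOL = contribution ÷ EBIT = R$27,739,623.50 ÷ R$18,250,223.50 = 1.5200.
So EBIT moves 1.5200 × (-14.8%) = -22.5%.

-22.5%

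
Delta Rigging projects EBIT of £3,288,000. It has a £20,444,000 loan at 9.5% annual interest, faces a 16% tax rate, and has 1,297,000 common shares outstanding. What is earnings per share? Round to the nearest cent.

Interest = £1,942,180.00, so EBT = £3,288,000 − £1,942,180.00 = £1,345,820.00.
After tax at 16%: net income = £1,345,820.00 × 0.84 = £1,130,488.80.
Per share: £1,130,488.80 / 1,297,000 shares = £0.87.

£0.87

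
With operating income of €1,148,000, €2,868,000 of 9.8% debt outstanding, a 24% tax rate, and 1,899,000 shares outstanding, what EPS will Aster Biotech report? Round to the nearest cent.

Pre-tax income = €1,148,000 − €281,064.00 = €866,936.00.
Net income = €866,936.00 × (1 − 0.24) = €658,871.36.
Per share: €658,871.36 / 1,899,000 shares = €0.35.

€0.35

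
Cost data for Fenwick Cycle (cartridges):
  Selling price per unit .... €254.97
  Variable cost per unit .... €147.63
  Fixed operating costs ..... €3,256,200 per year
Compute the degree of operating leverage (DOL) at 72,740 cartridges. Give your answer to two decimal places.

1.72

Total contribution margin = 72,740 × €107.34 = €7,807,911.60.
EBIT = €7,807,911.60 − €3,256,200 = €4,551,711.60.
So DOL = total CM / EBIT = €7,807,911.60 / €4,551,711.60 = 1.7154.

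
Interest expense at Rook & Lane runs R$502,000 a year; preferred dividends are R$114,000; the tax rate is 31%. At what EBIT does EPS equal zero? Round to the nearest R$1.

R$667,217

Preferred dividends are paid after tax, so their pre-tax equivalent is R$114,000 ÷ (1 − 0.31) = R$165,217.39.
EPS = 0 when EBIT covers interest plus the pre-tax preferred burden: R$502,000 + R$165,217.39 = R$667,217.39.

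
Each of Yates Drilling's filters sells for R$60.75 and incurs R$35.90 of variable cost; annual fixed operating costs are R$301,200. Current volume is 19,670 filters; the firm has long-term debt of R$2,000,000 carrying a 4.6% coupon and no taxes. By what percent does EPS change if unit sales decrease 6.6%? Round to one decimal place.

At 19,670 units, contribution = 19,670 × R$24.85 = R$488,799.50.
Subtracting fixed costs: EBIT = R$488,799.50 − R$301,200 = R$187,599.50.
After interest of R$92,000.00, pre-tax earnings = R$95,599.50.
DCL = total CM / (EBIT − I) = R$488,799.50 / R$95,599.50 = 5.1130.
%ΔEPS = DCL × %ΔSales = 5.1130 × -6.6% = -33.7%.

-33.7%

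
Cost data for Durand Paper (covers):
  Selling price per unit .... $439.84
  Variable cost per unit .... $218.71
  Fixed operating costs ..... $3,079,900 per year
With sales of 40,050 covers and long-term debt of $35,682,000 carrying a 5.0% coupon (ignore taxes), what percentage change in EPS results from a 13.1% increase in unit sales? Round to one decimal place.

Contribution at this volume is 40,050 × $221.13 = $8,856,256.50.
Subtracting fixed costs: EBIT = $8,856,256.50 − $3,079,900 = $5,776,356.50.
After interest of $1,784,100.00, pre-tax earnings = $3,992,256.50.
DCL = total CM / (EBIT − I) = $8,856,256.50 / $3,992,256.50 = 2.2184.
%ΔEPS = DCL × %ΔSales = 2.2184 × +13.1% = +29.1%.

+29.1%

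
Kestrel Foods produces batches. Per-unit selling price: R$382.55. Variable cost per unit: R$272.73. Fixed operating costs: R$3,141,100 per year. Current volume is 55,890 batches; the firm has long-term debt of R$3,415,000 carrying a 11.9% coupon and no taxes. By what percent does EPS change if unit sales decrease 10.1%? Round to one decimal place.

-23.9%

Contribution at this volume is 55,890 × R$109.82 = R$6,137,839.80.
EBIT = R$6,137,839.80 − R$3,141,100 = R$2,996,739.80.
After interest of R$406,385.00, pre-tax earnings = R$2,590,354.80.
Degree of combined leverage = contribution ÷ (EBIT − I) = R$6,137,839.80 ÷ R$2,590,354.80 = 2.3695.
%ΔEPS = DCL × %ΔSales = 2.3695 × -10.1% = -23.9%.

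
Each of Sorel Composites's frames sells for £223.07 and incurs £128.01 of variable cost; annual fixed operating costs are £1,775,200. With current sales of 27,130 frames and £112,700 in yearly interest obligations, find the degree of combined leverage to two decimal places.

At 27,130 units, contribution = 27,130 × £95.06 = £2,578,977.80.
Subtracting fixed costs: EBIT = £2,578,977.80 − £1,775,200 = £803,777.80. Interest = £112,700.00, so EBIT − I = £691,077.80.
DCL = contribution ÷ (EBIT − I) = £2,578,977.80 ÷ £691,077.80 = 3.7318.

3.73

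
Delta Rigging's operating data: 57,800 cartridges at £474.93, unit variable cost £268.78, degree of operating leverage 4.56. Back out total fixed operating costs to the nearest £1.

£9,302,428

At 57,800 units, contribution = 57,800 × £206.15 = £11,915,470.00.
DOL = contribution / EBIT, so EBIT = £11,915,470.00 / 4.56 = £2,613,041.67.
Fixed costs = CM − EBIT = £11,915,470.00 − £2,613,041.67 = £9,302,428.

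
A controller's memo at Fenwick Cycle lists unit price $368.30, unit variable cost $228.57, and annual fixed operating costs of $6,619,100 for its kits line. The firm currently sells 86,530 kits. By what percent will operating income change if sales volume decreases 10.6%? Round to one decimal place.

Total contribution margin = 86,530 × $139.73 = $12,090,836.90.
Subtracting fixed costs: EBIT = $12,090,836.90 − $6,619,100 = $5,471,736.90.
DOL = contribution ÷ EBIT = $12,090,836.90 ÷ $5,471,736.90 = 2.2097.
So EBIT moves 2.2097 × (-10.6%) = -23.4%.

-23.4%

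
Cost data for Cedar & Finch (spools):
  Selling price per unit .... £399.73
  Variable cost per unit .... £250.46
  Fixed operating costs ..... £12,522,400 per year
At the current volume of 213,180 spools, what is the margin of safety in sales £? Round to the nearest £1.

£51,680,718

Unit CM = price − variable cost = £399.73 − £250.46 = £149.27. Break-even units = £12,522,400 ÷ £149.27 = 83,890.94; break-even revenue = 83,890.94 × £399.73 = £33,533,723.80.
Current sales = 213,180 × £399.73 = £85,214,441.40.
Margin of safety = £85,214,441.40 − £33,533,723.80 = £51,680,718.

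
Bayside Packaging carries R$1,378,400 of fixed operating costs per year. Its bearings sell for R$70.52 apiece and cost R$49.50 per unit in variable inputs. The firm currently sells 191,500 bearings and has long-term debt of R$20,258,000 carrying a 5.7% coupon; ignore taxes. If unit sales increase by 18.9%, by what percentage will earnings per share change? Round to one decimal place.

+51.0%

Contribution at this volume is 191,500 × R$21.02 = R$4,025,330.00.
Operating income = contribution − fixed costs = R$4,025,330.00 − R$1,378,400 = R$2,646,930.00.
Interest = R$1,154,706.00, so EBIT − I = R$1,492,224.00.
Degree of combined leverage = contribution ÷ (EBIT − I) = R$4,025,330.00 ÷ R$1,492,224.00 = 2.6975.
EPS therefore changes by 2.6975 × (+18.9%) = +51.0%.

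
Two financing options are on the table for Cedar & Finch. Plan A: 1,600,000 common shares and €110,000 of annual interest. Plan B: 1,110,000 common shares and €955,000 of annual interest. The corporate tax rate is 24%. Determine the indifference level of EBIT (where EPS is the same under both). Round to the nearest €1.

Set EPS_A = EPS_B: (EBIT − €110,000)(1 − 0.24) ÷ 1,600,000 = (EBIT − €955,000)(1 − 0.24) ÷ 1,110,000.
Cancelling (1 − t) and cross-multiplying: 1,110,000·(EBIT − 110,000) = 1,600,000·(EBIT − 955,000).
EBIT × (1,600,000 − 1,110,000) = 955,000 × 1,600,000 − 110,000 × 1,110,000 = 1,405,900,000,000, so EBIT = 1,405,900,000,000 ÷ 490,000 = 2,869,183.67.

€2,869,184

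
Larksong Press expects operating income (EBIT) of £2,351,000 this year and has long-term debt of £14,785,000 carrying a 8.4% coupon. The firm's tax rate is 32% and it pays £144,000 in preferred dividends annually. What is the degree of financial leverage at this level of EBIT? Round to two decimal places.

Annual interest charges come to £1,241,940.00.
Preferred dividends grossed up pre-tax: £144,000 / (1 − 0.32) = £211,764.71.
DFL = EBIT ÷ [EBIT − I − D_p/(1−t)] = £2,351,000 ÷ [£2,351,000 − £1,241,940.00 − £211,764.71] = £2,351,000 ÷ £897,295.29 = 2.6201.

2.62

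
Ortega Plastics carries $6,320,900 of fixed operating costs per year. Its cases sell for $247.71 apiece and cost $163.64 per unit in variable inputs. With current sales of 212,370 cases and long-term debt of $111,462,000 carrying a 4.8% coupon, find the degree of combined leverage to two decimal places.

At 212,370 units, contribution = 212,370 × $84.07 = $17,853,945.90.
Operating income = contribution − fixed costs = $17,853,945.90 − $6,320,900 = $11,533,045.90. Interest = $5,350,176.00.
DOL = $17,853,945.90 ÷ $11,533,045.90 = 1.5481; DFL = $11,533,045.90 ÷ $6,182,869.90 = 1.8653.
Combined leverage = 1.5481 × 1.8653 = 2.8877.

2.89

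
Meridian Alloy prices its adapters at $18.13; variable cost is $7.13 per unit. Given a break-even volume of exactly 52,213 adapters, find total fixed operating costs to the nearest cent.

Each unit contributes $18.13 − $7.13 = $11.00.
Fixed costs = break-even units × CM = 52,213 × $11.00 = $574,343.00.

$574,343.00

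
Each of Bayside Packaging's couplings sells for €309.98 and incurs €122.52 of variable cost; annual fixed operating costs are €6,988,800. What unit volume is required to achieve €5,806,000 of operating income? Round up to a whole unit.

68,254 couplings

Each unit contributes €309.98 − €122.52 = €187.46.
Required volume = (fixed costs + target profit) ÷ CM = (€6,988,800 + €5,806,000) ÷ €187.46 = 68,253.49, so 68,254 couplings.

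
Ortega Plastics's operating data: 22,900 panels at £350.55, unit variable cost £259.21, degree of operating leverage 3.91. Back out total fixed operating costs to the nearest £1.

At 22,900 units, contribution = 22,900 × £91.34 = £2,091,686.00.
Since DOL = CM ÷ EBIT, EBIT = £2,091,686.00 ÷ 3.91 = £534,958.06.
Fixed costs = CM − EBIT = £2,091,686.00 − £534,958.06 = £1,556,728.

£1,556,728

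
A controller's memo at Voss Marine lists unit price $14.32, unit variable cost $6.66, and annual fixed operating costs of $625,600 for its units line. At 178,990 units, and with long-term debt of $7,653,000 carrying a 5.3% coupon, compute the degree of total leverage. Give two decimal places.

4.03

Total contribution margin = 178,990 × $7.66 = $1,371,063.40.
Operating income = contribution − fixed costs = $1,371,063.40 − $625,600 = $745,463.40. Interest = $405,609.00.
DOL = $1,371,063.40 ÷ $745,463.40 = 1.8392; DFL = $745,463.40 ÷ $339,854.40 = 2.1935.
DCL = DOL × DFL = 1.8392 × 2.1935 = 4.0343.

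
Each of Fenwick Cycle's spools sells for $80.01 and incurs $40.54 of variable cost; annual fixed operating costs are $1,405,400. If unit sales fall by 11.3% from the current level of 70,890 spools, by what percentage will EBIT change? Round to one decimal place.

Total contribution margin = 70,890 × $39.47 = $2,798,028.30.
Operating income = contribution − fixed costs = $2,798,028.30 − $1,405,400 = $1,392,628.30.
So DOL = total CM / EBIT = $2,798,028.30 / $1,392,628.30 = 2.0092.
Operating income changes by 2.0092 × -11.3% = -22.7%.

-22.7%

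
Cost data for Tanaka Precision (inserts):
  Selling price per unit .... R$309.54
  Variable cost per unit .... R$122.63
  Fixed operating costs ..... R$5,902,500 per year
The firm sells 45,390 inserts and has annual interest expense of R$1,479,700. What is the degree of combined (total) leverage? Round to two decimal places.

At 45,390 units, contribution = 45,390 × R$186.91 = R$8,483,844.90.
EBIT = R$8,483,844.90 − R$5,902,500 = R$2,581,344.90. Interest = R$1,479,700.00.
DOL = R$8,483,844.90 ÷ R$2,581,344.90 = 3.2866; DFL = R$2,581,344.90 ÷ R$1,101,644.90 = 2.3432.
DCL = DOL × DFL = 3.2866 × 2.3432 = 7.7012.

7.70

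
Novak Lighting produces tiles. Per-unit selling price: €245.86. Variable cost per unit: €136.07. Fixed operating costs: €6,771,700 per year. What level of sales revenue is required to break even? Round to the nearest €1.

€15,164,315

CM per unit = €245.86 − €136.07 = €109.79; CM ratio = €109.79 / €245.86 = 0.4466.
Break-even revenue = fixed costs × price ÷ CM = €6,771,700 × €245.86 ÷ €109.79 = €15,164,315.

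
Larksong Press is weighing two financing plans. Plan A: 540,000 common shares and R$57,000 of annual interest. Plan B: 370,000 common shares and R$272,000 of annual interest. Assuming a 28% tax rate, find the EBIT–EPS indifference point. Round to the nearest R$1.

Set EPS_A = EPS_B: (EBIT − R$57,000)(1 − 0.28) ÷ 540,000 = (EBIT − R$272,000)(1 − 0.28) ÷ 370,000.
Cancelling (1 − t) and cross-multiplying: 370,000·(EBIT − 57,000) = 540,000·(EBIT − 272,000).
EBIT × (540,000 − 370,000) = 272,000 × 540,000 − 57,000 × 370,000 = 125,790,000,000, so EBIT = 125,790,000,000 ÷ 170,000 = 739,941.18.

R$739,941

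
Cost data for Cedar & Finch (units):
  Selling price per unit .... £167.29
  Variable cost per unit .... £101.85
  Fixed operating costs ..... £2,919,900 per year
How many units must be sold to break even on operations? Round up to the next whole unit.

Unit CM = price − variable cost = £167.29 − £101.85 = £65.44.
Break-even Q = £2,919,900 / £65.44 = 44,619.50 → 44,620 units.

44,620 units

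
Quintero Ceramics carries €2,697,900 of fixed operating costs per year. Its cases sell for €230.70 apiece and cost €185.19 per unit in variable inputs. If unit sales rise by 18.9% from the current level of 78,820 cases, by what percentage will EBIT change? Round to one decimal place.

+76.2%

At 78,820 units, contribution = 78,820 × €45.51 = €3,587,098.20.
Subtracting fixed costs: EBIT = €3,587,098.20 − €2,697,900 = €889,198.20.
So DOL = total CM / EBIT = €3,587,098.20 / €889,198.20 = 4.0341.
Operating income changes by 4.0341 × +18.9% = +76.2%.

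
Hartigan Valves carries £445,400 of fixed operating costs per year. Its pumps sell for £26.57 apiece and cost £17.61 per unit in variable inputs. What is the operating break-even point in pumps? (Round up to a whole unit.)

49,710 pumps

Contribution margin per unit = £26.57 − £17.61 = £8.96.
Units to break even: £445,400 ÷ £8.96 = 49,709.82, rounded up to 49,710.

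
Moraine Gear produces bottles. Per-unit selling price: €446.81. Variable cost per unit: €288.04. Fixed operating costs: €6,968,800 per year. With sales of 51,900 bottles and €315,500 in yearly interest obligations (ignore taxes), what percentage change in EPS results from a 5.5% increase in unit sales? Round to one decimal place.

+47.4%

At 51,900 units, contribution = 51,900 × €158.77 = €8,240,163.00.
Subtracting fixed costs: EBIT = €8,240,163.00 − €6,968,800 = €1,271,363.00.
Interest = €315,500.00, so EBIT − I = €955,863.00.
Degree of combined leverage = contribution ÷ (EBIT − I) = €8,240,163.00 ÷ €955,863.00 = 8.6207.
EPS therefore changes by 8.6207 × (+5.5%) = +47.4%.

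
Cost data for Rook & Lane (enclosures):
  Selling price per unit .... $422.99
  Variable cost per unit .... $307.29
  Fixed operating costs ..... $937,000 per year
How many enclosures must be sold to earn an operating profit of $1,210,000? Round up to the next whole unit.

18,557 enclosures

Unit CM = price − variable cost = $422.99 − $307.29 = $115.70.
Units = (FC + target) / CM = ($937,000 + $1,210,000) / $115.70 = 18,556.61, so 18,557 enclosures.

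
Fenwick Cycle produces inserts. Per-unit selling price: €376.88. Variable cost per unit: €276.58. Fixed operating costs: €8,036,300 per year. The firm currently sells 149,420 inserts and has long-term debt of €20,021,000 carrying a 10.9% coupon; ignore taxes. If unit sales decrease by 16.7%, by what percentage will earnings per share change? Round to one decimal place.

-52.5%

Contribution at this volume is 149,420 × €100.30 = €14,986,826.00.
EBIT = €14,986,826.00 − €8,036,300 = €6,950,526.00.
Interest = €2,182,289.00, so EBIT − I = €4,768,237.00.
DCL = total CM / (EBIT − I) = €14,986,826.00 / €4,768,237.00 = 3.1431.
%ΔEPS = DCL × %ΔSales = 3.1431 × -16.7% = -52.5%.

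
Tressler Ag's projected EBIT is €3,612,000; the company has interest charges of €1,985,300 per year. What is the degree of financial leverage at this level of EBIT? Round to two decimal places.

2.22

Annual interest charges come to €1,985,300.00.
DFL = EBIT ÷ (EBIT − I) = €3,612,000 ÷ (€3,612,000 − €1,985,300.00) = €3,612,000 ÷ €1,626,700.00 = 2.2204.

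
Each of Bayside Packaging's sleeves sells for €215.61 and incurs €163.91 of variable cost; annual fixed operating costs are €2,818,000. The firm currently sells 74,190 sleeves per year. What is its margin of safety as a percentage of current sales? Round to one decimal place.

26.5%

Unit CM = price − variable cost = €215.61 − €163.91 = €51.70. Break-even units = €2,818,000 ÷ €51.70 = 54,506.77; break-even revenue = 54,506.77 × €215.61 = €11,752,204.64.
Actual sales revenue = 74,190 × €215.61 = €15,996,105.90.
Margin of safety = (€15,996,105.90 − €11,752,204.64) ÷ €15,996,105.90 = 26.5%.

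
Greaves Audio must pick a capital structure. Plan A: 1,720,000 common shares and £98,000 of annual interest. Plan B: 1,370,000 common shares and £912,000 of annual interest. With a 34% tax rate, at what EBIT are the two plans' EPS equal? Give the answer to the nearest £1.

£4,098,229

Set EPS_A = EPS_B: (EBIT − £98,000)(1 − 0.34) ÷ 1,720,000 = (EBIT − £912,000)(1 − 0.34) ÷ 1,370,000.
Cancelling (1 − t) and cross-multiplying: 1,370,000·(EBIT − 98,000) = 1,720,000·(EBIT − 912,000).
Solving, EBIT = (912,000·1,720,000 − 98,000·1,370,000) / (1,720,000 − 1,370,000) = 1,434,380,000,000 / 350,000 = 4,098,228.57.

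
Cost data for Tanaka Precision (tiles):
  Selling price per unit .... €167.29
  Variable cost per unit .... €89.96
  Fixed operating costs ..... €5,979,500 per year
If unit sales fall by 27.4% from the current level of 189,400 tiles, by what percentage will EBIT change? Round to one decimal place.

Contribution at this volume is 189,400 × €77.33 = €14,646,302.00.
Subtracting fixed costs: EBIT = €14,646,302.00 − €5,979,500 = €8,666,802.00.
Degree of operating leverage = €14,646,302.00 / €8,666,802.00 = 1.6899.
Operating income changes by 1.6899 × -27.4% = -46.3%.

-46.3%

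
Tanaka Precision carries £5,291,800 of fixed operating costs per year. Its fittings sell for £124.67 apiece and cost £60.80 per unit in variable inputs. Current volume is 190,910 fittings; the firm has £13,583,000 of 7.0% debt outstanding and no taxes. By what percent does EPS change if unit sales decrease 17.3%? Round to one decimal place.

At 190,910 units, contribution = 190,910 × £63.87 = £12,193,421.70.
Subtracting fixed costs: EBIT = £12,193,421.70 − £5,291,800 = £6,901,621.70.
After interest of £950,810.00, pre-tax earnings = £5,950,811.70.
DCL = total CM / (EBIT − I) = £12,193,421.70 / £5,950,811.70 = 2.0490.
%ΔEPS = DCL × %ΔSales = 2.0490 × -17.3% = -35.4%.

-35.4%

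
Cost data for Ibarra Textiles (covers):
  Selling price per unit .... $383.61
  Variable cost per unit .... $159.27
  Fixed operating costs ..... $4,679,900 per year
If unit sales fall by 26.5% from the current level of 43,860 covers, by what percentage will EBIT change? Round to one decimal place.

Total contribution margin = 43,860 × $224.34 = $9,839,552.40.
EBIT = $9,839,552.40 − $4,679,900 = $5,159,652.40.
Degree of operating leverage = $9,839,552.40 / $5,159,652.40 = 1.9070.
Operating income changes by 1.9070 × -26.5% = -50.5%.

-50.5%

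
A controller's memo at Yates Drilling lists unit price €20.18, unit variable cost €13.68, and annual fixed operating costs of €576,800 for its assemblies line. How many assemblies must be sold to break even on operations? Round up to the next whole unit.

Each unit contributes €20.18 − €13.68 = €6.50.
Break-even volume = fixed costs ÷ CM per unit = €576,800 ÷ €6.50 = 88,738.46, so 88,739 assemblies.

88,739 assemblies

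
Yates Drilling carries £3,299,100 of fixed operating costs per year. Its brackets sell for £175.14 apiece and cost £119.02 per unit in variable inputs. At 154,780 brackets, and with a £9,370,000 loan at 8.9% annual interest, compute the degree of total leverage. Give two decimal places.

At 154,780 units, contribution = 154,780 × £56.12 = £8,686,253.60.
EBIT = £8,686,253.60 − £3,299,100 = £5,387,153.60. Interest = £833,930.00, so EBIT − I = £4,553,223.60.
DCL = contribution ÷ (EBIT − I) = £8,686,253.60 ÷ £4,553,223.60 = 1.9077.

1.91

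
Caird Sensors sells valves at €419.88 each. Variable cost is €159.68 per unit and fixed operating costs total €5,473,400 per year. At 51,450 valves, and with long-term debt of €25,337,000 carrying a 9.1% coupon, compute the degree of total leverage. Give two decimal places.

2.39

Total contribution margin = 51,450 × €260.20 = €13,387,290.00.
Operating income = contribution − fixed costs = €13,387,290.00 − €5,473,400 = €7,913,890.00. Interest = €2,305,667.00, so EBIT − I = €5,608,223.00.
Degree of total leverage = total CM / (EBIT − interest) = €13,387,290.00 / €5,608,223.00 = 2.3871.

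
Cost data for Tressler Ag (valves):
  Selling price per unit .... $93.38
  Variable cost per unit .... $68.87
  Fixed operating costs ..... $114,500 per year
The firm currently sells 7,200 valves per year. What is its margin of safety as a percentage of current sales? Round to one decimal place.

35.1%

Each unit contributes $93.38 − $68.87 = $24.51. Break-even units = $114,500 ÷ $24.51 = 4,671.56; break-even revenue = 4,671.56 × $93.38 = $436,230.52.
Actual sales revenue = 7,200 × $93.38 = $672,336.00.
Margin of safety = ($672,336.00 − $436,230.52) ÷ $672,336.00 = 35.1%.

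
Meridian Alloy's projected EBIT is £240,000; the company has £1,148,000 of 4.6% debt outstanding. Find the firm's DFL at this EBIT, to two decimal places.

1.28

Annual interest charges come to £52,808.00.
DFL = EBIT ÷ (EBIT − I) = £240,000 ÷ (£240,000 − £52,808.00) = £240,000 ÷ £187,192.00 = 1.2821.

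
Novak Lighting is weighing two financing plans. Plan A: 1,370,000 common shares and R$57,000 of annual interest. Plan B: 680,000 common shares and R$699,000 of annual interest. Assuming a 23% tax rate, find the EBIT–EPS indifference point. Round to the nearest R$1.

R$1,331,696

Set EPS_A = EPS_B: (EBIT − R$57,000)(1 − 0.23) ÷ 1,370,000 = (EBIT − R$699,000)(1 − 0.23) ÷ 680,000.
The (1 − t) factor cancels: (EBIT − 57,000) × 680,000 = (EBIT − 699,000) × 1,370,000.
EBIT × (1,370,000 − 680,000) = 699,000 × 1,370,000 − 57,000 × 680,000 = 918,870,000,000, so EBIT = 918,870,000,000 ÷ 690,000 = 1,331,695.65.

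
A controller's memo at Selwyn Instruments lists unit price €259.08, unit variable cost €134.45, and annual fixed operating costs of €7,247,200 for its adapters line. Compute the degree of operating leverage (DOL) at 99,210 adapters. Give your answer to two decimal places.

Total contribution margin = 99,210 × €124.63 = €12,364,542.30.
EBIT = €12,364,542.30 − €7,247,200 = €5,117,342.30.
DOL = contribution ÷ EBIT = €12,364,542.30 ÷ €5,117,342.30 = 2.4162.

2.42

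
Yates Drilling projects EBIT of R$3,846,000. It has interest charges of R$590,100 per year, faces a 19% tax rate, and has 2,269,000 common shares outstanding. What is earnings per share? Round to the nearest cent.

Pre-tax income = R$3,846,000 − R$590,100.00 = R$3,255,900.00.
Net income = R$3,255,900.00 × (1 − 0.19) = R$2,637,279.00.
Per share: R$2,637,279.00 / 2,269,000 shares = R$1.16.

R$1.16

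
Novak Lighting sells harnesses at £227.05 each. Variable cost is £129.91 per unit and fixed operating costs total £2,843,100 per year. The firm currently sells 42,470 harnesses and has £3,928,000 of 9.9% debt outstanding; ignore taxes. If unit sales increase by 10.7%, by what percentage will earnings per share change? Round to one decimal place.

+49.4%

At 42,470 units, contribution = 42,470 × £97.14 = £4,125,535.80.
EBIT = £4,125,535.80 − £2,843,100 = £1,282,435.80.
After interest of £388,872.00, pre-tax earnings = £893,563.80.
Degree of combined leverage = contribution ÷ (EBIT − I) = £4,125,535.80 ÷ £893,563.80 = 4.6169.
%ΔEPS = DCL × %ΔSales = 4.6169 × +10.7% = +49.4%.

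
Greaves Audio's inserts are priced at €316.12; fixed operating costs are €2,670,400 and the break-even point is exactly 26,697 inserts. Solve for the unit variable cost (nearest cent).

Contribution per unit must be FC / Q = €2,670,400 / 26,697 = €100.0262.
Variable cost per unit = €316.12 − €100.0262 = €216.09.

€216.09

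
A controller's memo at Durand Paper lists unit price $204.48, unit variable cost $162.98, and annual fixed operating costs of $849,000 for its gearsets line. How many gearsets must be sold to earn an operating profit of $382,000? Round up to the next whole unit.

29,663 gearsets

Unit CM = price − variable cost = $204.48 − $162.98 = $41.50.
Required volume = (fixed costs + target profit) ÷ CM = ($849,000 + $382,000) ÷ $41.50 = 29,662.65, so 29,663 gearsets.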